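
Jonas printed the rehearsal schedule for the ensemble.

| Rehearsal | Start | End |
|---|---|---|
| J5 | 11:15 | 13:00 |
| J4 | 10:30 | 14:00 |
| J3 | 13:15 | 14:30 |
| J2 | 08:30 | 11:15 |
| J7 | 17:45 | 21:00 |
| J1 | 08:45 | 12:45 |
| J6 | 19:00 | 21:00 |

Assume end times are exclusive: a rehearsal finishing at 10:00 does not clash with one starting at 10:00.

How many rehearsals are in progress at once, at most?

Walk through starts and ends in time order (an end at T is processed before a start at T):
08:30 start J2 → 1
08:45 start J1 → 2
10:30 start J4 → 3
11:15 end J2 → 2
11:15 start J5 → 3
12:45 end J1 → 2
13:00 end J5 → 1
13:15 start J3 → 2
14:00 end J4 → 1
14:30 end J3 → 0
17:45 start J7 → 1
19:00 start J6 → 2
21:00 end J6 → 1
21:00 end J7 → 0
Peak is 3, at 10:30 (J1, J2, J4).

3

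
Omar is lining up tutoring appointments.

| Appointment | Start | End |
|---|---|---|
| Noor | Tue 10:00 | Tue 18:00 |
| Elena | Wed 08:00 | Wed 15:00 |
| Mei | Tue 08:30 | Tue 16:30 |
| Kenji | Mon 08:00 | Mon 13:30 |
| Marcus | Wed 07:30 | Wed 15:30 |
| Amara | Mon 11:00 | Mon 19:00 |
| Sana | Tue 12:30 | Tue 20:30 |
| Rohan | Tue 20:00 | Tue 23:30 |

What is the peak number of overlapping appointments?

3

Sort all start/end points and keep a running count:
Mon 08:00 start Kenji → 1
Mon 11:00 start Amara → 2
Mon 13:30 end Kenji → 1
Mon 19:00 end Amara → 0
Tue 08:30 start Mei → 1
Tue 10:00 start Noor → 2
Tue 12:30 start Sana → 3
Tue 16:30 end Mei → 2
Tue 18:00 end Noor → 1
Tue 20:00 start Rohan → 2
Tue 20:30 end Sana → 1
Tue 23:30 end Rohan → 0
Wed 07:30 start Marcus → 1
Wed 08:00 start Elena → 2
Wed 15:00 end Elena → 1
Wed 15:30 end Marcus → 0
Peak is 3, at Tue 12:30 (Mei, Noor, Sana).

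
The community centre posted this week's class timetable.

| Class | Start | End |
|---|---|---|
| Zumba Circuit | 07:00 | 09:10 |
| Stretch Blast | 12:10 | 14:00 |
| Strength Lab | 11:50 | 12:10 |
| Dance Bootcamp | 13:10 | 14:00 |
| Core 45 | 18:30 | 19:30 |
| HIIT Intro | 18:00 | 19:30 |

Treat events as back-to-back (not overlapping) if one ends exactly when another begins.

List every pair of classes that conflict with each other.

Core 45 & HIIT Intro, Dance Bootcamp & Stretch Blast

Sorted by start: Zumba Circuit, Strength Lab, Stretch Blast, Dance Bootcamp, HIIT Intro, Core 45.
Strength Lab starts after Zumba Circuit ends — done with Zumba Circuit.
Stretch Blast starts exactly when Strength Lab ends (back-to-back, no overlap) — done with Strength Lab.
Dance Bootcamp starts before Stretch Blast ends → Stretch Blast and Dance Bootcamp overlap.
HIIT Intro starts after Stretch Blast ends — done with Stretch Blast.
HIIT Intro starts after Dance Bootcamp ends — done with Dance Bootcamp.
Core 45 starts before HIIT Intro ends → HIIT Intro and Core 45 overlap.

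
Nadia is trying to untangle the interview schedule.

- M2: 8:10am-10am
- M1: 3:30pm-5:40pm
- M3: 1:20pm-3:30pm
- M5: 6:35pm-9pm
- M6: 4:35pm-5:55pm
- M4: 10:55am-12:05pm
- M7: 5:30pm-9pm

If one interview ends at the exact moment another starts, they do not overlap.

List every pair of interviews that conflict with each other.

Sorted by start: M2, M4, M3, M1, M6, M7, M5.
M4 starts after M2 ends, so nothing later overlaps M2 either.
M3 starts after M4 ends, so nothing later overlaps M4 either.
M1 starts exactly when M3 ends (back-to-back, no overlap), so nothing later overlaps M3 either.
M6 starts before M1 ends → M1 and M6 overlap.
M7 starts before M1 ends → M1 and M7 overlap.
M5 starts after M1 ends.
M7 starts before M6 ends → M6 and M7 overlap.
M5 starts after M6 ends.
M5 starts before M7 ends → M7 and M5 overlap.

M1 & M6, M1 & M7, M5 & M7, M6 & M7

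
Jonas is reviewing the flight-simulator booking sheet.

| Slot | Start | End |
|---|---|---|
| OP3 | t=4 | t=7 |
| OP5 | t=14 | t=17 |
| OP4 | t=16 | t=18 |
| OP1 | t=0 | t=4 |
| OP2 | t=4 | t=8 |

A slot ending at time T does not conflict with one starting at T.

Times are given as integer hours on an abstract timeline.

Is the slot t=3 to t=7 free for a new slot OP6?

No — it overlaps OP1, OP2, OP3

OP1: starts t=0 before OP6 ends t=7, and ends t=4 after OP6 starts t=3 → overlap.
OP2: starts t=4 before OP6 ends t=7, and ends t=8 after OP6 starts t=3 → overlap.
OP3: starts t=4 before OP6 ends t=7, and ends t=7 after OP6 starts t=3 → overlap.
OP5: starts t=14 at or after OP6 ends t=7 → clear.
OP4: starts t=16 at or after OP6 ends t=7 → clear.
OP6 overlaps OP1, OP2, OP3.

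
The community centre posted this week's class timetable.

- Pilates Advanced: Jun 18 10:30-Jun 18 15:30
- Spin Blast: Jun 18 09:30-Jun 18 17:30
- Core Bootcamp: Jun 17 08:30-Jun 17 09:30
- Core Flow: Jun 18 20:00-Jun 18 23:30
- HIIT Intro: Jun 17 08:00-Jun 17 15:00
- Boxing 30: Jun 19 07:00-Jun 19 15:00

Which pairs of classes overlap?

Sorted by start: HIIT Intro, Core Bootcamp, Spin Blast, Pilates Advanced, Core Flow, Boxing 30.
Core Bootcamp starts before HIIT Intro ends → HIIT Intro and Core Bootcamp overlap.
Spin Blast starts after HIIT Intro ends, so nothing later overlaps HIIT Intro either.
Spin Blast starts after Core Bootcamp ends, so nothing later overlaps Core Bootcamp either.
Pilates Advanced starts before Spin Blast ends → Spin Blast and Pilates Advanced overlap.
Core Flow starts after Spin Blast ends, so nothing later overlaps Spin Blast either.
Core Flow starts after Pilates Advanced ends, so nothing later overlaps Pilates Advanced either.
Boxing 30 starts after Core Flow ends.

Core Bootcamp & HIIT Intro, Pilates Advanced & Spin Blast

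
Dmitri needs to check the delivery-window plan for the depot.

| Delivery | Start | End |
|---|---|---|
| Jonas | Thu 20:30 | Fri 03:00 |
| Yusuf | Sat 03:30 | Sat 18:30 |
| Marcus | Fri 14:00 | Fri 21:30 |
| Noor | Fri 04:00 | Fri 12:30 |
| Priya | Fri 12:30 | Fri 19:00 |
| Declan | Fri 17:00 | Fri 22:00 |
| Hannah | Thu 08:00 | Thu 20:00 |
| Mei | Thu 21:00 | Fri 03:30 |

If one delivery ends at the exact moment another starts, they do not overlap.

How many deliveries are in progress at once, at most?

3

Walk through starts and ends in time order (an end at T is processed before a start at T):
Thu 08:00 start Hannah → 1
Thu 20:00 end Hannah → 0
Thu 20:30 start Jonas → 1
Thu 21:00 start Mei → 2
Fri 03:00 end Jonas → 1
Fri 03:30 end Mei → 0
Fri 04:00 start Noor → 1
Fri 12:30 end Noor → 0
Fri 12:30 start Priya → 1
Fri 14:00 start Marcus → 2
Fri 17:00 start Declan → 3
Fri 19:00 end Priya → 2
Fri 21:30 end Marcus → 1
Fri 22:00 end Declan → 0
Sat 03:30 start Yusuf → 1
Sat 18:30 end Yusuf → 0
Peak is 3, at Fri 17:00 (Declan, Marcus, Priya).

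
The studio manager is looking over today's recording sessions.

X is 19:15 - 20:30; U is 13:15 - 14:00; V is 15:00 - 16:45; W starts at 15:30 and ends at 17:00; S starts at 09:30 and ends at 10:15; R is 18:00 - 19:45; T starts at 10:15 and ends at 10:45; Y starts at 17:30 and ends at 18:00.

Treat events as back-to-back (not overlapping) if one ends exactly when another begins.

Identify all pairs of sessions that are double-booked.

R & X, V & W

Sorted by start: S, T, U, V, W, Y, R, X.
T starts exactly when S ends (back-to-back, no overlap); S is clear from here.
U starts after T ends; T is clear from here.
V starts after U ends; U is clear from here.
W starts before V ends → V and W overlap.
Y starts after V ends; V is clear from here.
Y starts after W ends; W is clear from here.
R starts exactly when Y ends (back-to-back, no overlap); Y is clear from here.
X starts before R ends → R and X overlap.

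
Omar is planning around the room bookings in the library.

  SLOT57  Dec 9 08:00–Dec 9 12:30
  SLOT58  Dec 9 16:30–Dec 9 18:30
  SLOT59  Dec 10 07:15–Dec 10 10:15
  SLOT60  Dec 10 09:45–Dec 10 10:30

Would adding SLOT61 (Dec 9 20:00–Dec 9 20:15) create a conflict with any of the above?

No — it doesn't clash with anything

SLOT57: ends Dec 9 12:30 at or before SLOT61 starts Dec 9 20:00 → clear.
SLOT58: ends Dec 9 18:30 at or before SLOT61 starts Dec 9 20:00 → clear.
SLOT59: starts Dec 10 07:15 at or after SLOT61 ends Dec 9 20:15 → clear.
SLOT60: starts Dec 10 09:45 at or after SLOT61 ends Dec 9 20:15 → clear.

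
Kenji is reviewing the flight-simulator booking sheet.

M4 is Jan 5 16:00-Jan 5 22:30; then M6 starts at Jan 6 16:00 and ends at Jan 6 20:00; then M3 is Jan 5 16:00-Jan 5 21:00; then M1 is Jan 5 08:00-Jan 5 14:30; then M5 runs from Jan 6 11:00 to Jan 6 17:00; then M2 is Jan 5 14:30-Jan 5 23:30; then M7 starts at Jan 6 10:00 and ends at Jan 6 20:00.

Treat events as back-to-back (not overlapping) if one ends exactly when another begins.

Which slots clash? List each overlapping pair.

Sorted by start: M1, M2, M3, M4, M7, M5, M6.
M2 starts exactly when M1 ends (back-to-back, no overlap), so nothing later overlaps M1 either.
M3 starts before M2 ends → M2 and M3 overlap.
M4 starts before M2 ends → M2 and M4 overlap.
M7 starts after M2 ends, so nothing later overlaps M2 either.
M4 starts before M3 ends → M3 and M4 overlap.
M7 starts after M3 ends, so nothing later overlaps M3 either.
M7 starts after M4 ends, so nothing later overlaps M4 either.
M5 starts before M7 ends → M7 and M5 overlap.
M6 starts before M7 ends → M7 and M6 overlap.
M6 starts before M5 ends → M5 and M6 overlap.

M2 & M3, M2 & M4, M3 & M4, M5 & M6, M5 & M7, M6 & M7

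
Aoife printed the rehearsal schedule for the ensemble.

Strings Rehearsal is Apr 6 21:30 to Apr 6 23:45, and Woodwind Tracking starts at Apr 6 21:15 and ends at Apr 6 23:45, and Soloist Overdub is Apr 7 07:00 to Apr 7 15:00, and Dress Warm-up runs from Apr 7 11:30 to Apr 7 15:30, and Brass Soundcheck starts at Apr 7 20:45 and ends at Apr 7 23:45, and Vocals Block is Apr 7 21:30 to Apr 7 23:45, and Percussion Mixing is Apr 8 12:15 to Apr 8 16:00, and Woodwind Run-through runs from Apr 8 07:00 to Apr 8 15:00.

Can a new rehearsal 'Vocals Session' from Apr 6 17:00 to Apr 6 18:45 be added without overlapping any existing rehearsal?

Woodwind Tracking: starts Apr 6 21:15 at or after Vocals Session ends Apr 6 18:45 → clear.
Strings Rehearsal: starts Apr 6 21:30 at or after Vocals Session ends Apr 6 18:45 → clear.
Soloist Overdub: starts Apr 7 07:00 at or after Vocals Session ends Apr 6 18:45 → clear.
Dress Warm-up: starts Apr 7 11:30 at or after Vocals Session ends Apr 6 18:45 → clear.
Brass Soundcheck: starts Apr 7 20:45 at or after Vocals Session ends Apr 6 18:45 → clear.
Vocals Block: starts Apr 7 21:30 at or after Vocals Session ends Apr 6 18:45 → clear.
Woodwind Run-through: starts Apr 8 07:00 at or after Vocals Session ends Apr 6 18:45 → clear.
Percussion Mixing: starts Apr 8 12:15 at or after Vocals Session ends Apr 6 18:45 → clear.

Yes — the slot is free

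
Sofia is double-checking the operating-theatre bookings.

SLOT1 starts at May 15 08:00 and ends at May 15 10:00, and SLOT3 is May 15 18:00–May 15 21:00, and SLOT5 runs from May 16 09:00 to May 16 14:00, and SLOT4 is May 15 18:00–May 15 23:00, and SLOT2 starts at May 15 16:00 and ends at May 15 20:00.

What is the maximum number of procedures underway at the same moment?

Sort all start/end points and keep a running count:
May 15 08:00 start SLOT1 → 1
May 15 10:00 end SLOT1 → 0
May 15 16:00 start SLOT2 → 1
May 15 18:00 start SLOT3 → 2
May 15 18:00 start SLOT4 → 3
May 15 20:00 end SLOT2 → 2
May 15 21:00 end SLOT3 → 1
May 15 23:00 end SLOT4 → 0
May 16 09:00 start SLOT5 → 1
May 16 14:00 end SLOT5 → 0
Peak is 3, at May 15 18:00 (SLOT2, SLOT3, SLOT4).

3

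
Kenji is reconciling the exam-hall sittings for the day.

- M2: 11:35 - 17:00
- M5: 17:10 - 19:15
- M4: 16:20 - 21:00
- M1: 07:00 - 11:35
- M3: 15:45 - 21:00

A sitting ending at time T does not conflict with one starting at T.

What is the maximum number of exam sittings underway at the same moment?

3

Walk through starts and ends in time order (an end at T is processed before a start at T):
07:00 start M1 → 1
11:35 end M1 → 0
11:35 start M2 → 1
15:45 start M3 → 2
16:20 start M4 → 3
17:00 end M2 → 2
17:10 start M5 → 3
19:15 end M5 → 2
21:00 end M3 → 1
21:00 end M4 → 0
Peak is 3, at 16:20 (M2, M3, M4).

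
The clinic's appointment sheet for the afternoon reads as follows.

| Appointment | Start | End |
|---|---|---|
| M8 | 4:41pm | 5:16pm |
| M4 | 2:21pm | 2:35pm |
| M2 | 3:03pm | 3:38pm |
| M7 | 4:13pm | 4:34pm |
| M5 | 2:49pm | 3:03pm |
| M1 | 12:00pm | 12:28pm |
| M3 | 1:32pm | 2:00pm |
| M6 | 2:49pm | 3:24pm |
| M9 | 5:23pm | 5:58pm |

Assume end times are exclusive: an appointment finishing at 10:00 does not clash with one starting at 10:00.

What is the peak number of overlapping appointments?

Sweep the timeline, counting +1 at each start and −1 at each end (ends before starts at a tie):
12:00pm start M1 → 1
12:28pm end M1 → 0
1:32pm start M3 → 1
2:00pm end M3 → 0
2:21pm start M4 → 1
2:35pm end M4 → 0
2:49pm start M5 → 1
2:49pm start M6 → 2
3:03pm end M5 → 1
3:03pm start M2 → 2
3:24pm end M6 → 1
3:38pm end M2 → 0
4:13pm start M7 → 1
4:34pm end M7 → 0
4:41pm start M8 → 1
5:16pm end M8 → 0
5:23pm start M9 → 1
5:58pm end M9 → 0
Peak is 2, at 2:49pm (M5, M6).

2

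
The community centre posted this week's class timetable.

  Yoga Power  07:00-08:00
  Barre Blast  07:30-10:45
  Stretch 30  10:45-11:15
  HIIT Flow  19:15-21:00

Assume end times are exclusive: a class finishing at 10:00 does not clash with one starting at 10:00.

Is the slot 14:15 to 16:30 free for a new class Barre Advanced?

Yoga Power: ends 08:00 at or before Barre Advanced starts 14:15 → clear.
Barre Blast: ends 10:45 at or before Barre Advanced starts 14:15 → clear.
Stretch 30: ends 11:15 at or before Barre Advanced starts 14:15 → clear.
HIIT Flow: starts 19:15 at or after Barre Advanced ends 16:30 → clear.

Yes — the slot is free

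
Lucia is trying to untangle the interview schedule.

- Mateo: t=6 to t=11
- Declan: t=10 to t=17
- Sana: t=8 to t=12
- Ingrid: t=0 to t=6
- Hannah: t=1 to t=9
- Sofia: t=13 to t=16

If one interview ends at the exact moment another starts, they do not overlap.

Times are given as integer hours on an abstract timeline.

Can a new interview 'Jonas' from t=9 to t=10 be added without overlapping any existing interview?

Ingrid: ends t=6 at or before Jonas starts t=9 → clear.
Hannah: ends t=9 at or before Jonas starts t=9 → clear.
Mateo: starts t=6 before Jonas ends t=10, and ends t=11 after Jonas starts t=9 → overlap.
Sana: starts t=8 before Jonas ends t=10, and ends t=12 after Jonas starts t=9 → overlap.
Declan: starts t=10 at or after Jonas ends t=10 → clear.
Sofia: starts t=13 at or after Jonas ends t=10 → clear.
Jonas overlaps Mateo, Sana.

No — it overlaps Mateo, Sana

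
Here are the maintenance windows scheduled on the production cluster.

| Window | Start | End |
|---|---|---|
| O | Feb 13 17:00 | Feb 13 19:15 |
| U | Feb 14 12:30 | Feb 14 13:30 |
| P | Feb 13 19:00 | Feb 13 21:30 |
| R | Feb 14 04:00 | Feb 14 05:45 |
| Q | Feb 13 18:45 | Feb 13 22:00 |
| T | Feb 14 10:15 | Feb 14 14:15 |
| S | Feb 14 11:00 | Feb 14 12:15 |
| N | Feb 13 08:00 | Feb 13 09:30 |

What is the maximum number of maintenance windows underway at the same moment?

Sort all start/end points and keep a running count:
Feb 13 08:00 start N → 1
Feb 13 09:30 end N → 0
Feb 13 17:00 start O → 1
Feb 13 18:45 start Q → 2
Feb 13 19:00 start P → 3
Feb 13 19:15 end O → 2
Feb 13 21:30 end P → 1
Feb 13 22:00 end Q → 0
Feb 14 04:00 start R → 1
Feb 14 05:45 end R → 0
Feb 14 10:15 start T → 1
Feb 14 11:00 start S → 2
Feb 14 12:15 end S → 1
Feb 14 12:30 start U → 2
Feb 14 13:30 end U → 1
Feb 14 14:15 end T → 0
Peak is 3, at Feb 13 19:00 (O, P, Q).

3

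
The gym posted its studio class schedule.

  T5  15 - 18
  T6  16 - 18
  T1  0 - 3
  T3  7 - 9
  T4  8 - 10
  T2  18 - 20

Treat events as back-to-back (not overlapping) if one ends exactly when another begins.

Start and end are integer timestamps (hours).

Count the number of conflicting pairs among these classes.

Check each pair: they overlap iff neither finishes before the other starts.
Sorted by start: T1, T3, T4, T5, T6, T2.
T3 starts after T1 ends — done with T1.
T4 starts before T3 ends → T3 and T4 overlap.
T5 starts after T3 ends — done with T3.
T5 starts after T4 ends — done with T4.
T6 starts before T5 ends → T5 and T6 overlap.
T2 starts exactly when T5 ends (back-to-back, no overlap).
T2 starts exactly when T6 ends (back-to-back, no overlap).
Overlapping pairs: T3 & T4, T5 & T6 — 2 in total.

2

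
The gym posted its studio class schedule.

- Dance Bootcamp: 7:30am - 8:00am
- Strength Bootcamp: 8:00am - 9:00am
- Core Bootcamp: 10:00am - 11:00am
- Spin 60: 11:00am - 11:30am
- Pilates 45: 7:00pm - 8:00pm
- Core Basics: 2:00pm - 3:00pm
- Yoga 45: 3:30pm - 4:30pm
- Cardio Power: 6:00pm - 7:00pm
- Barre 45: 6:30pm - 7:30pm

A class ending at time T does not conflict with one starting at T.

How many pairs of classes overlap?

2

Sorted by start: Dance Bootcamp, Strength Bootcamp, Core Bootcamp, Spin 60, Core Basics, Yoga 45, Cardio Power, Barre 45, Pilates 45.
Strength Bootcamp starts exactly when Dance Bootcamp ends (back-to-back, no overlap), so nothing later overlaps Dance Bootcamp either.
Core Bootcamp starts after Strength Bootcamp ends, so nothing later overlaps Strength Bootcamp either.
Spin 60 starts exactly when Core Bootcamp ends (back-to-back, no overlap), so nothing later overlaps Core Bootcamp either.
Core Basics starts after Spin 60 ends, so nothing later overlaps Spin 60 either.
Yoga 45 starts after Core Basics ends, so nothing later overlaps Core Basics either.
Cardio Power starts after Yoga 45 ends, so nothing later overlaps Yoga 45 either.
Barre 45 starts before Cardio Power ends → Cardio Power and Barre 45 overlap.
Pilates 45 starts exactly when Cardio Power ends (back-to-back, no overlap).
Pilates 45 starts before Barre 45 ends → Barre 45 and Pilates 45 overlap.
Overlapping pairs: Barre 45 & Cardio Power, Barre 45 & Pilates 45 — 2 in total.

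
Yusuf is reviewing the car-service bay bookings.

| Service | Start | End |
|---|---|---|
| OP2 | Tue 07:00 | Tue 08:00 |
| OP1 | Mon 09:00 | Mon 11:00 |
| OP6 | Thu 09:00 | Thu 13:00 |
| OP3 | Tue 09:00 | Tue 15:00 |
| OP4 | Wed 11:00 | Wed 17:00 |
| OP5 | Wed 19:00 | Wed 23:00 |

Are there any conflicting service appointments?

Sorted by start: OP1, OP2, OP3, OP4, OP5, OP6.
OP2 starts after OP1 ends, so OP1 has no further overlaps.
OP3 starts after OP2 ends, so OP2 has no further overlaps.
OP4 starts after OP3 ends, so OP3 has no further overlaps.
OP5 starts after OP4 ends, so OP4 has no further overlaps.
OP6 starts after OP5 ends.
Every pair is clear; the schedule has no overlaps.

No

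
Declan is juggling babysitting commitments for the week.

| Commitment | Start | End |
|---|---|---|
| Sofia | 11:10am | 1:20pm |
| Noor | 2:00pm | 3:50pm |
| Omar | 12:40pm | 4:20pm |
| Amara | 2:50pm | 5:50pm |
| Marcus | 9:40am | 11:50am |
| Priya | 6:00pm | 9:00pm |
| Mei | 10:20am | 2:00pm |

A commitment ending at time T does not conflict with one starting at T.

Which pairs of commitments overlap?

Sorted by start: Marcus, Mei, Sofia, Omar, Noor, Amara, Priya.
Mei starts before Marcus ends → Marcus and Mei overlap.
Sofia starts before Marcus ends → Marcus and Sofia overlap.
Omar starts after Marcus ends; Marcus is clear from here.
Sofia starts before Mei ends → Mei and Sofia overlap.
Omar starts before Mei ends → Mei and Omar overlap.
Noor starts exactly when Mei ends (back-to-back, no overlap); Mei is clear from here.
Omar starts before Sofia ends → Sofia and Omar overlap.
Noor starts after Sofia ends; Sofia is clear from here.
Noor starts before Omar ends → Omar and Noor overlap.
Amara starts before Omar ends → Omar and Amara overlap.
Priya starts after Omar ends.
Amara starts before Noor ends → Noor and Amara overlap.
Priya starts after Noor ends.
Priya starts after Amara ends.

Amara & Noor, Amara & Omar, Marcus & Mei, Marcus & Sofia, Mei & Omar, Mei & Sofia, Noor & Omar, Omar & Sofia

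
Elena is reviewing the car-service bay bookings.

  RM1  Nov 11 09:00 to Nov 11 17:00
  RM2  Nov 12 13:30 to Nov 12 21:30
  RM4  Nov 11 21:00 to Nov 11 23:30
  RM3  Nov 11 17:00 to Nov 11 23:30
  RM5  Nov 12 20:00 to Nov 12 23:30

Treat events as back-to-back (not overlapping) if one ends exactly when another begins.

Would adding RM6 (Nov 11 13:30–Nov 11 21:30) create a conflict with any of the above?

Yes — it overlaps RM1, RM3, RM4

RM1: starts Nov 11 09:00 before RM6 ends Nov 11 21:30, and ends Nov 11 17:00 after RM6 starts Nov 11 13:30 → overlap.
RM3: starts Nov 11 17:00 before RM6 ends Nov 11 21:30, and ends Nov 11 23:30 after RM6 starts Nov 11 13:30 → overlap.
RM4: starts Nov 11 21:00 before RM6 ends Nov 11 21:30, and ends Nov 11 23:30 after RM6 starts Nov 11 13:30 → overlap.
RM2: starts Nov 12 13:30 at or after RM6 ends Nov 11 21:30 → clear.
RM5: starts Nov 12 20:00 at or after RM6 ends Nov 11 21:30 → clear.
RM6 overlaps RM1, RM3, RM4.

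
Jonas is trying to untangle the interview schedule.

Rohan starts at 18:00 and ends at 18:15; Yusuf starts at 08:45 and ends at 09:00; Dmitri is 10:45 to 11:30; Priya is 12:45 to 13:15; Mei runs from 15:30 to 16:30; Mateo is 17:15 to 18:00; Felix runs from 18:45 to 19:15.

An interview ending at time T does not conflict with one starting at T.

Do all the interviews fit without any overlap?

Two intervals overlap when each starts before the other ends.
Sorted by start: Yusuf, Dmitri, Priya, Mei, Mateo, Rohan, Felix.
Dmitri starts after Yusuf ends, so nothing later overlaps Yusuf either.
Priya starts after Dmitri ends, so nothing later overlaps Dmitri either.
Mei starts after Priya ends, so nothing later overlaps Priya either.
Mateo starts after Mei ends, so nothing later overlaps Mei either.
Rohan starts exactly when Mateo ends (back-to-back, no overlap), so nothing later overlaps Mateo either.
Felix starts after Rohan ends.
Every pair is clear; the schedule has no overlaps.

Yes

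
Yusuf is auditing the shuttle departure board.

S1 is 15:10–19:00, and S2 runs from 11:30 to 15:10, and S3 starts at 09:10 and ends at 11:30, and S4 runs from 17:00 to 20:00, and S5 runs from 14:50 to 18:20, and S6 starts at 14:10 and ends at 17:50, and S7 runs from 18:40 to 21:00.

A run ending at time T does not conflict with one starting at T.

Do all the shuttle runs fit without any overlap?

Sorted by start: S3, S2, S6, S5, S1, S4, S7.
S2 starts exactly when S3 ends (back-to-back, no overlap), so S3 has no further overlaps.
S6 starts before S2 ends → S2 and S6 overlap.
That's a conflict, so the schedule is not conflict-free.

No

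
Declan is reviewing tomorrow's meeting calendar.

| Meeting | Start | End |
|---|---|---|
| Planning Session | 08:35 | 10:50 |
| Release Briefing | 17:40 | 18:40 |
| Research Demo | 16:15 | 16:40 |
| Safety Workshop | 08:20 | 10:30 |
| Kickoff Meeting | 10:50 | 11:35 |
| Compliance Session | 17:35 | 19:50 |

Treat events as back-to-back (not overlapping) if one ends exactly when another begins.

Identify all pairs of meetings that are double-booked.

Compliance Session & Release Briefing, Planning Session & Safety Workshop

Two intervals overlap when each starts before the other ends.
Sorted by start: Safety Workshop, Planning Session, Kickoff Meeting, Research Demo, Compliance Session, Release Briefing.
Planning Session starts before Safety Workshop ends → Safety Workshop and Planning Session overlap.
Kickoff Meeting starts after Safety Workshop ends — done with Safety Workshop.
Kickoff Meeting starts exactly when Planning Session ends (back-to-back, no overlap) — done with Planning Session.
Research Demo starts after Kickoff Meeting ends — done with Kickoff Meeting.
Compliance Session starts after Research Demo ends — done with Research Demo.
Release Briefing starts before Compliance Session ends → Compliance Session and Release Briefing overlap.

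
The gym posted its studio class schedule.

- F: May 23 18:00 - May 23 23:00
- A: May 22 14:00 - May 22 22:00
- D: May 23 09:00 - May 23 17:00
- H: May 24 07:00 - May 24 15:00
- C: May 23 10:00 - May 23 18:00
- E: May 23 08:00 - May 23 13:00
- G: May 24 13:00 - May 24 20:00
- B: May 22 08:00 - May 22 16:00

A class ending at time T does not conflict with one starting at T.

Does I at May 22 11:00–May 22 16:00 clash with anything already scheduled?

B: starts May 22 08:00 before I ends May 22 16:00, and ends May 22 16:00 after I starts May 22 11:00 → overlap.
A: starts May 22 14:00 before I ends May 22 16:00, and ends May 22 22:00 after I starts May 22 11:00 → overlap.
E: starts May 23 08:00 at or after I ends May 22 16:00 → clear.
D: starts May 23 09:00 at or after I ends May 22 16:00 → clear.
C: starts May 23 10:00 at or after I ends May 22 16:00 → clear.
F: starts May 23 18:00 at or after I ends May 22 16:00 → clear.
H: starts May 24 07:00 at or after I ends May 22 16:00 → clear.
G: starts May 24 13:00 at or after I ends May 22 16:00 → clear.
I overlaps A, B.

Yes — it overlaps A, B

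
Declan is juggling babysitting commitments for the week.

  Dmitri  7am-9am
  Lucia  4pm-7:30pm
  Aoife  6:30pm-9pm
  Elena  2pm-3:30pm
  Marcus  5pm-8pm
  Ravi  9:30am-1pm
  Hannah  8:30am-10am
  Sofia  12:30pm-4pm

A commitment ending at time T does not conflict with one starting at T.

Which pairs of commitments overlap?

Aoife & Lucia, Aoife & Marcus, Dmitri & Hannah, Elena & Sofia, Hannah & Ravi, Lucia & Marcus, Ravi & Sofia

Two intervals overlap when each starts before the other ends.
Sorted by start: Dmitri, Hannah, Ravi, Sofia, Elena, Lucia, Marcus, Aoife.
Hannah starts before Dmitri ends → Dmitri and Hannah overlap.
Ravi starts after Dmitri ends, so nothing later overlaps Dmitri either.
Ravi starts before Hannah ends → Hannah and Ravi overlap.
Sofia starts after Hannah ends, so nothing later overlaps Hannah either.
Sofia starts before Ravi ends → Ravi and Sofia overlap.
Elena starts after Ravi ends, so nothing later overlaps Ravi either.
Elena starts before Sofia ends → Sofia and Elena overlap.
Lucia starts exactly when Sofia ends (back-to-back, no overlap), so nothing later overlaps Sofia either.
Lucia starts after Elena ends, so nothing later overlaps Elena either.
Marcus starts before Lucia ends → Lucia and Marcus overlap.
Aoife starts before Lucia ends → Lucia and Aoife overlap.
Aoife starts before Marcus ends → Marcus and Aoife overlap.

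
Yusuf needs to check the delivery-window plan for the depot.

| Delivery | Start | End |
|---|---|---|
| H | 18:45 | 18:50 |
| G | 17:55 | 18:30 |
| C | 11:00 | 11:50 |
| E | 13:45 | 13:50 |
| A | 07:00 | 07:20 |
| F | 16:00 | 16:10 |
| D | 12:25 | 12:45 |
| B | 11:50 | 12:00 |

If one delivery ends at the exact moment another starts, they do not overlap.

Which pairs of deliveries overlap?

no overlapping pairs

Sorted by start: A, C, B, D, E, F, G, H.
C starts after A ends; A is clear from here.
B starts exactly when C ends (back-to-back, no overlap); C is clear from here.
D starts after B ends; B is clear from here.
E starts after D ends; D is clear from here.
F starts after E ends; E is clear from here.
G starts after F ends; F is clear from here.
H starts after G ends.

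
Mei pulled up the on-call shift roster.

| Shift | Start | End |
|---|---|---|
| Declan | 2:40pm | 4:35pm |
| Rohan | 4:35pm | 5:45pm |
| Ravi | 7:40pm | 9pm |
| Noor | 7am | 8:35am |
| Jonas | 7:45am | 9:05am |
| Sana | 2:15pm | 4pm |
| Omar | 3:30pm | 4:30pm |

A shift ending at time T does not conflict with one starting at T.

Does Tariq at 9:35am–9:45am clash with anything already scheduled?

Noor: ends 8:35am at or before Tariq starts 9:35am → clear.
Jonas: ends 9:05am at or before Tariq starts 9:35am → clear.
Sana: starts 2:15pm at or after Tariq ends 9:45am → clear.
Declan: starts 2:40pm at or after Tariq ends 9:45am → clear.
Omar: starts 3:30pm at or after Tariq ends 9:45am → clear.
Rohan: starts 4:35pm at or after Tariq ends 9:45am → clear.
Ravi: starts 7:40pm at or after Tariq ends 9:45am → clear.

No — it doesn't clash with anything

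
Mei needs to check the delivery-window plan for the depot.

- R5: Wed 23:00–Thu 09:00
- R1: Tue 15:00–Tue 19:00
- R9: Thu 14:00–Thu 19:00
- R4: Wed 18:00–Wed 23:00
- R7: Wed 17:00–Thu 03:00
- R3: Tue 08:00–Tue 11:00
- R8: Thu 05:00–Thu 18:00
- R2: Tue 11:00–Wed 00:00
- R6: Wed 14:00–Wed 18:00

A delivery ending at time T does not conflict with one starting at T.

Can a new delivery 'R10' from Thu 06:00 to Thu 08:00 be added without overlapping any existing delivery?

R3: ends Tue 11:00 at or before R10 starts Thu 06:00 → clear.
R2: ends Wed 00:00 at or before R10 starts Thu 06:00 → clear.
R1: ends Tue 19:00 at or before R10 starts Thu 06:00 → clear.
R6: ends Wed 18:00 at or before R10 starts Thu 06:00 → clear.
R7: ends Thu 03:00 at or before R10 starts Thu 06:00 → clear.
R4: ends Wed 23:00 at or before R10 starts Thu 06:00 → clear.
R5: starts Wed 23:00 before R10 ends Thu 08:00, and ends Thu 09:00 after R10 starts Thu 06:00 → overlap.
R8: starts Thu 05:00 before R10 ends Thu 08:00, and ends Thu 18:00 after R10 starts Thu 06:00 → overlap.
R9: starts Thu 14:00 at or after R10 ends Thu 08:00 → clear.
R10 overlaps R5, R8.

No — it overlaps R5, R8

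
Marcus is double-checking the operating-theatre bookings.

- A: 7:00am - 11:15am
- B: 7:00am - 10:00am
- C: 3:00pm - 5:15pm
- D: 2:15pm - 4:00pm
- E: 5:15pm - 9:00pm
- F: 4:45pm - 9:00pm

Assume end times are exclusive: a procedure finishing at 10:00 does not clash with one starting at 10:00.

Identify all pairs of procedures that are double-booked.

Sorted by start: A, B, D, C, F, E.
B starts before A ends → A and B overlap.
D starts after A ends, so A has no further overlaps.
D starts after B ends, so B has no further overlaps.
C starts before D ends → D and C overlap.
F starts after D ends, so D has no further overlaps.
F starts before C ends → C and F overlap.
E starts exactly when C ends (back-to-back, no overlap).
E starts before F ends → F and E overlap.

A & B, C & D, C & F, E & F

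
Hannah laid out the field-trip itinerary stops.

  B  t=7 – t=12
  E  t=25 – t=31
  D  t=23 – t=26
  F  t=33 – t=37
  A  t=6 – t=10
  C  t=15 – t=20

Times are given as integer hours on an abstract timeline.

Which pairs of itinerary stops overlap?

Sorted by start: A, B, C, D, E, F.
B starts before A ends → A and B overlap.
C starts after A ends, so nothing later overlaps A either.
C starts after B ends, so nothing later overlaps B either.
D starts after C ends, so nothing later overlaps C either.
E starts before D ends → D and E overlap.
F starts after D ends.
F starts after E ends.

A & B, D & E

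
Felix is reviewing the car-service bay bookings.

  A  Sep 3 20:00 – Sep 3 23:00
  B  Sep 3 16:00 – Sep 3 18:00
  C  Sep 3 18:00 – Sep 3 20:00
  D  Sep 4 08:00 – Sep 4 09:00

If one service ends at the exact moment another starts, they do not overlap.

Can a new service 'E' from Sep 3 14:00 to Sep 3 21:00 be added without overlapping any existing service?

No — it overlaps A, B, C

B: starts Sep 3 16:00 before E ends Sep 3 21:00, and ends Sep 3 18:00 after E starts Sep 3 14:00 → overlap.
C: starts Sep 3 18:00 before E ends Sep 3 21:00, and ends Sep 3 20:00 after E starts Sep 3 14:00 → overlap.
A: starts Sep 3 20:00 before E ends Sep 3 21:00, and ends Sep 3 23:00 after E starts Sep 3 14:00 → overlap.
D: starts Sep 4 08:00 at or after E ends Sep 3 21:00 → clear.
E overlaps A, B, C.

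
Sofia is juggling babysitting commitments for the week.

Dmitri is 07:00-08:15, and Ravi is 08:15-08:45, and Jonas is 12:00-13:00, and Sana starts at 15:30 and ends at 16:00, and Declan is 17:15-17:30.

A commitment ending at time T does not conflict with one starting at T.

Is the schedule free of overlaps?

Sorted by start: Dmitri, Ravi, Jonas, Sana, Declan.
Ravi starts exactly when Dmitri ends (back-to-back, no overlap); Dmitri is clear from here.
Jonas starts after Ravi ends; Ravi is clear from here.
Sana starts after Jonas ends; Jonas is clear from here.
Declan starts after Sana ends.
Every pair is clear; the schedule has no overlaps.

Yes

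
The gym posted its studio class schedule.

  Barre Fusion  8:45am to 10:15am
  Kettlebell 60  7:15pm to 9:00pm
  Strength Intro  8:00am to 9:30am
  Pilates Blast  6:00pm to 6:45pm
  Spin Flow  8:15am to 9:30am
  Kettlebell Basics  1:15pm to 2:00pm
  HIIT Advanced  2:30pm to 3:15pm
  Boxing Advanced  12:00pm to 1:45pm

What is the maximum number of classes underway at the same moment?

Sweep the timeline, counting +1 at each start and −1 at each end (ends before starts at a tie):
8:00am start Strength Intro → 1
8:15am start Spin Flow → 2
8:45am start Barre Fusion → 3
9:30am end Spin Flow → 2
9:30am end Strength Intro → 1
10:15am end Barre Fusion → 0
12:00pm start Boxing Advanced → 1
1:15pm start Kettlebell Basics → 2
1:45pm end Boxing Advanced → 1
2:00pm end Kettlebell Basics → 0
2:30pm start HIIT Advanced → 1
3:15pm end HIIT Advanced → 0
6:00pm start Pilates Blast → 1
6:45pm end Pilates Blast → 0
7:15pm start Kettlebell 60 → 1
9:00pm end Kettlebell 60 → 0
Peak is 3, at 8:45am (Barre Fusion, Spin Flow, Strength Intro).

3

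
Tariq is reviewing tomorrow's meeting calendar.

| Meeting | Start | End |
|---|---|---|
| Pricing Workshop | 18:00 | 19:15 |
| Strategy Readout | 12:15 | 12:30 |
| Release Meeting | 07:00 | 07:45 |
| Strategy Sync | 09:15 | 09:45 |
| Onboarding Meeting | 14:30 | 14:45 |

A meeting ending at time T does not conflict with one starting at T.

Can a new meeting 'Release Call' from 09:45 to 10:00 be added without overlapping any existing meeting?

Release Meeting: ends 07:45 at or before Release Call starts 09:45 → clear.
Strategy Sync: ends 09:45 at or before Release Call starts 09:45 → clear.
Strategy Readout: starts 12:15 at or after Release Call ends 10:00 → clear.
Onboarding Meeting: starts 14:30 at or after Release Call ends 10:00 → clear.
Pricing Workshop: starts 18:00 at or after Release Call ends 10:00 → clear.

Yes — the slot is free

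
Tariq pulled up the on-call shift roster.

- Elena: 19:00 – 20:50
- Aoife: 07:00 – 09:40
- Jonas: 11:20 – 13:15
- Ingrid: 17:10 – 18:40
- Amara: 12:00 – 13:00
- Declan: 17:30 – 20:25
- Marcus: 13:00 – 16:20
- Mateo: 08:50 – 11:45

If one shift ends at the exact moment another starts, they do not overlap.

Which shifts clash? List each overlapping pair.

Amara & Jonas, Aoife & Mateo, Declan & Elena, Declan & Ingrid, Jonas & Marcus, Jonas & Mateo

Sorted by start: Aoife, Mateo, Jonas, Amara, Marcus, Ingrid, Declan, Elena.
Mateo starts before Aoife ends → Aoife and Mateo overlap.
Jonas starts after Aoife ends, so Aoife has no further overlaps.
Jonas starts before Mateo ends → Mateo and Jonas overlap.
Amara starts after Mateo ends, so Mateo has no further overlaps.
Amara starts before Jonas ends → Jonas and Amara overlap.
Marcus starts before Jonas ends → Jonas and Marcus overlap.
Ingrid starts after Jonas ends, so Jonas has no further overlaps.
Marcus starts exactly when Amara ends (back-to-back, no overlap), so Amara has no further overlaps.
Ingrid starts after Marcus ends, so Marcus has no further overlaps.
Declan starts before Ingrid ends → Ingrid and Declan overlap.
Elena starts after Ingrid ends.
Elena starts before Declan ends → Declan and Elena overlap.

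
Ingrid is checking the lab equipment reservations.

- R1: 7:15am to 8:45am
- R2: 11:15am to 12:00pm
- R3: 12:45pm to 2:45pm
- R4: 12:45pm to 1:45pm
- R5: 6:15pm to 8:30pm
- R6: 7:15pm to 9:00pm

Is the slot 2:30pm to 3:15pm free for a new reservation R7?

No — it overlaps R3

R1: ends 8:45am at or before R7 starts 2:30pm → clear.
R2: ends 12:00pm at or before R7 starts 2:30pm → clear.
R3: starts 12:45pm before R7 ends 3:15pm, and ends 2:45pm after R7 starts 2:30pm → overlap.
R4: ends 1:45pm at or before R7 starts 2:30pm → clear.
R5: starts 6:15pm at or after R7 ends 3:15pm → clear.
R6: starts 7:15pm at or after R7 ends 3:15pm → clear.
R7 overlaps R3.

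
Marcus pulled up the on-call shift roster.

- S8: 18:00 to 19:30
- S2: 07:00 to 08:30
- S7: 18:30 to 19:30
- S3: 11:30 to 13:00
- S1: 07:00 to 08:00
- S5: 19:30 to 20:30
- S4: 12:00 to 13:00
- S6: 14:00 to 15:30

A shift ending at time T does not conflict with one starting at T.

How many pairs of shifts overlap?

3

Check each pair: they overlap iff neither finishes before the other starts.
Sorted by start: S1, S2, S3, S4, S6, S8, S7, S5.
S2 starts before S1 ends → S1 and S2 overlap.
S3 starts after S1 ends, so nothing later overlaps S1 either.
S3 starts after S2 ends, so nothing later overlaps S2 either.
S4 starts before S3 ends → S3 and S4 overlap.
S6 starts after S3 ends, so nothing later overlaps S3 either.
S6 starts after S4 ends, so nothing later overlaps S4 either.
S8 starts after S6 ends, so nothing later overlaps S6 either.
S7 starts before S8 ends → S8 and S7 overlap.
S5 starts exactly when S8 ends (back-to-back, no overlap).
S5 starts exactly when S7 ends (back-to-back, no overlap).
Overlapping pairs: S1 & S2, S3 & S4, S7 & S8 — 3 in total.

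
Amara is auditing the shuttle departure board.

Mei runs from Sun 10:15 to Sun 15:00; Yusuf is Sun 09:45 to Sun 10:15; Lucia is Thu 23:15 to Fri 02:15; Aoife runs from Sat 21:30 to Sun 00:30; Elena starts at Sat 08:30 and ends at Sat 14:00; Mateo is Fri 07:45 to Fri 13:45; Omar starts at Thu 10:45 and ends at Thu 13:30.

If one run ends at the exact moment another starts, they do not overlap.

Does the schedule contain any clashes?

No

Check each pair: they overlap iff neither finishes before the other starts.
Sorted by start: Omar, Lucia, Mateo, Elena, Aoife, Yusuf, Mei.
Lucia starts after Omar ends, so Omar has no further overlaps.
Mateo starts after Lucia ends, so Lucia has no further overlaps.
Elena starts after Mateo ends, so Mateo has no further overlaps.
Aoife starts after Elena ends, so Elena has no further overlaps.
Yusuf starts after Aoife ends, so Aoife has no further overlaps.
Mei starts exactly when Yusuf ends (back-to-back, no overlap).
Every pair is clear; the schedule has no overlaps.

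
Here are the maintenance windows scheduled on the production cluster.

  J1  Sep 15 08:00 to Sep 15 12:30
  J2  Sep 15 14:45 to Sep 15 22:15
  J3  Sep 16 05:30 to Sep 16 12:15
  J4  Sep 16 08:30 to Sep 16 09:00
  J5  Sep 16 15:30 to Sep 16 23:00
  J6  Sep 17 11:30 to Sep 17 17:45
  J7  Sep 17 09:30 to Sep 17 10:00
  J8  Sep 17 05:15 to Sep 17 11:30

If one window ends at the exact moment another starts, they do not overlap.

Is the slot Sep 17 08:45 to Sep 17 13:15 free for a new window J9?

J1: ends Sep 15 12:30 at or before J9 starts Sep 17 08:45 → clear.
J2: ends Sep 15 22:15 at or before J9 starts Sep 17 08:45 → clear.
J3: ends Sep 16 12:15 at or before J9 starts Sep 17 08:45 → clear.
J4: ends Sep 16 09:00 at or before J9 starts Sep 17 08:45 → clear.
J5: ends Sep 16 23:00 at or before J9 starts Sep 17 08:45 → clear.
J8: starts Sep 17 05:15 before J9 ends Sep 17 13:15, and ends Sep 17 11:30 after J9 starts Sep 17 08:45 → overlap.
J7: starts Sep 17 09:30 before J9 ends Sep 17 13:15, and ends Sep 17 10:00 after J9 starts Sep 17 08:45 → overlap.
J6: starts Sep 17 11:30 before J9 ends Sep 17 13:15, and ends Sep 17 17:45 after J9 starts Sep 17 08:45 → overlap.
J9 overlaps J6, J7, J8.

No — it overlaps J6, J7, J8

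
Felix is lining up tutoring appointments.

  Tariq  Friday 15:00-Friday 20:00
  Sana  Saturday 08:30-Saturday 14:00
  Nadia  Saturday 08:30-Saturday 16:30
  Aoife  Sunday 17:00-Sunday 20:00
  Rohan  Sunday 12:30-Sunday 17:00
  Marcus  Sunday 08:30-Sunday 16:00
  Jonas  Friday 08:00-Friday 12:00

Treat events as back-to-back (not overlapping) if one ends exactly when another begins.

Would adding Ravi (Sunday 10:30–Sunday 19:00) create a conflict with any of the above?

Yes — it overlaps Aoife, Marcus, Rohan

Jonas: ends Friday 12:00 at or before Ravi starts Sunday 10:30 → clear.
Tariq: ends Friday 20:00 at or before Ravi starts Sunday 10:30 → clear.
Sana: ends Saturday 14:00 at or before Ravi starts Sunday 10:30 → clear.
Nadia: ends Saturday 16:30 at or before Ravi starts Sunday 10:30 → clear.
Marcus: starts Sunday 08:30 before Ravi ends Sunday 19:00, and ends Sunday 16:00 after Ravi starts Sunday 10:30 → overlap.
Rohan: starts Sunday 12:30 before Ravi ends Sunday 19:00, and ends Sunday 17:00 after Ravi starts Sunday 10:30 → overlap.
Aoife: starts Sunday 17:00 before Ravi ends Sunday 19:00, and ends Sunday 20:00 after Ravi starts Sunday 10:30 → overlap.
Ravi overlaps Aoife, Marcus, Rohan.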